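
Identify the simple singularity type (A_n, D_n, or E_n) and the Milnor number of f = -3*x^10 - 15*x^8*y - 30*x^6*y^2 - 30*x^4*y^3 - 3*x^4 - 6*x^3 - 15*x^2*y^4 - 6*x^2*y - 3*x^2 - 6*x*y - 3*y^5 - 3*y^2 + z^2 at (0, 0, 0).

The Hessian of f at 0 has rank 2. Corank 1: A-series; mu = 4 gives A_4.

Type A_{4}, Milnor number mu = 4.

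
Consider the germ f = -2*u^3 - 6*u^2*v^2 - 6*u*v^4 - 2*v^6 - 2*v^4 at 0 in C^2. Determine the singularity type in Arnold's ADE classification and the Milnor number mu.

The Hessian of f at 0 has rank 0. Corank 2; j^3 = -2*u^3 is a perfect cube, so E-series; the 4-jet and mu = 6 give E_6.

Type E_{6}, Milnor number mu = 6.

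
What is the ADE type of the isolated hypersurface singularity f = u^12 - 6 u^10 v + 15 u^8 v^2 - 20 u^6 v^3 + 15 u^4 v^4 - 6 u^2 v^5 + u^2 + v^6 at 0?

A5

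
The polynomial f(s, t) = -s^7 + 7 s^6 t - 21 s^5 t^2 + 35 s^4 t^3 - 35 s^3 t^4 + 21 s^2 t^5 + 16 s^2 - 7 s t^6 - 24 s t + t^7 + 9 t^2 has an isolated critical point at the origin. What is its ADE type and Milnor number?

Type A6, Milnor number mu = 6.

The Hessian of f at 0 has rank 1. Corank 1: A-series; mu = 6 gives A_6.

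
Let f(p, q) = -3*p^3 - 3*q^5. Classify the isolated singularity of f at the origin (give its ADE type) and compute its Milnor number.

Type E8, Milnor number mu = 8.

The Hessian of f at 0 has rank 0. Corank 2; j^3 = -3*p^3 is a perfect cube, so E-series; the 5-jet and mu = 8 give E_8.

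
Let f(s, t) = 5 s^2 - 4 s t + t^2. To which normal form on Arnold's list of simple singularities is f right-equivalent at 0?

The Hessian of f at 0 has rank 2. Corank 0: nondegenerate Morse point, so A_1.

A_{1}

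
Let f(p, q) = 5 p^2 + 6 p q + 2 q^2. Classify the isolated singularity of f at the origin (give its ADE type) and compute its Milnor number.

Type A1, Milnor number mu = 1.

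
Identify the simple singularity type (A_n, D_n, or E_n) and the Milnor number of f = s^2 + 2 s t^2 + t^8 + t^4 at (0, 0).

Type A_7, Milnor number mu = 7.

The Hessian of f at 0 has rank 1. Corank 1: A-series; mu = 7 gives A_7.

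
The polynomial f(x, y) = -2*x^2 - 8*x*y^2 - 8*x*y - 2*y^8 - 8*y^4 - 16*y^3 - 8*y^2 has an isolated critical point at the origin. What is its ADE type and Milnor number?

The Hessian of f at 0 has rank 1. Corank 1: A-series; mu = 7 gives A_7.

Type A_7, Milnor number mu = 7.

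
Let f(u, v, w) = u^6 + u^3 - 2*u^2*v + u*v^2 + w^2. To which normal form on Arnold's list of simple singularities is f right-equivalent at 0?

D_{7}

The Hessian of f at 0 is [[0, 0, 0], [0, 0, 0], [0, 0, 2]] with rank 1, so corank 2. A Groebner basis of the Jacobian ideal J(f) in C{u,v,w} is {-u*v/6 + v^5 + v^2/6, u*v^2 - v^3, u^2 - u*v, w}; counting standard monomials gives mu = 7. Corank 2; j^3 = u*(u - v)^2 has shape L^2 M (L != M), so D-series; mu = 7 gives D_7.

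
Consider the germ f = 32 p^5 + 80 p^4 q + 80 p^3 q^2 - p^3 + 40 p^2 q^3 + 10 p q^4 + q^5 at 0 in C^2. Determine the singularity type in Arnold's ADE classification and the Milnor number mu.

Type E_{8}, Milnor number mu = 8.

The Hessian of f at 0 is [[0, 0], [0, 0]] with rank 0, so corank 2. A Groebner basis of the Jacobian ideal J(f) in C{p,q} is {q^5, p*q^3 + q^4/8, p^2}; counting standard monomials gives mu = 8. Corank 2; j^3 = -p^3 is a perfect cube, so E-series; the 5-jet and mu = 8 give E_8.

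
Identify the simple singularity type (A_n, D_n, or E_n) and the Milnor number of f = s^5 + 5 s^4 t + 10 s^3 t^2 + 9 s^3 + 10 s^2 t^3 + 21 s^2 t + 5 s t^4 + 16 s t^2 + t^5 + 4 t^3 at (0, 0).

Type D_6, Milnor number mu = 6.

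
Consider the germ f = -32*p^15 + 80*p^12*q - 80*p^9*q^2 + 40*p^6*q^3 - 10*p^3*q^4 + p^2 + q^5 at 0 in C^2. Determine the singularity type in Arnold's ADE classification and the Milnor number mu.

Type A_4, Milnor number mu = 4.

The Hessian of f at 0 has rank 1. Corank 1: A-series; mu = 4 gives A_4.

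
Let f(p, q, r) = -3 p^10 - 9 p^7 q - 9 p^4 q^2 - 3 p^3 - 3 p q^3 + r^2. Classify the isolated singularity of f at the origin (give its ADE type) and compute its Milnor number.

Type E_7, Milnor number mu = 7.

The Hessian of f at 0 is [[0, 0, 0], [0, 0, 0], [0, 0, 2]] with rank 1, so corank 2. A Groebner basis of the Jacobian ideal J(f) in C{p,q,r} is {p^3, p*q^2, 3*p^2 + q^3, r}; counting standard monomials gives mu = 7. Corank 2; j^3 = -3*p^3 is a perfect cube, so E-series; the 4-jet and mu = 7 give E_7.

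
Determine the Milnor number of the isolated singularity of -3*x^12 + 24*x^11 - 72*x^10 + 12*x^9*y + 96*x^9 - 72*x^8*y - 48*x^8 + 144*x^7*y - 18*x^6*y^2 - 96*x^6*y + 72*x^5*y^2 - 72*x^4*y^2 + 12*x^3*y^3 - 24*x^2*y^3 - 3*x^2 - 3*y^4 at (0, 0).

3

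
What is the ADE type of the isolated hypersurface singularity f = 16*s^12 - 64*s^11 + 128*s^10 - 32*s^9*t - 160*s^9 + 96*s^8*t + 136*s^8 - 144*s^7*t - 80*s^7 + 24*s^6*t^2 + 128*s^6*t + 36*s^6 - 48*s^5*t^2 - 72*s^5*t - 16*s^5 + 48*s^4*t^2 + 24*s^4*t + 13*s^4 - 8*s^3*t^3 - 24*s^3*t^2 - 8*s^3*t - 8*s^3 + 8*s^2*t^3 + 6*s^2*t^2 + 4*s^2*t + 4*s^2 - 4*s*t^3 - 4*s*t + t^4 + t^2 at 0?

A_3

The Hessian of f at 0 has rank 1. Corank 1: A-series; mu = 3 gives A_3.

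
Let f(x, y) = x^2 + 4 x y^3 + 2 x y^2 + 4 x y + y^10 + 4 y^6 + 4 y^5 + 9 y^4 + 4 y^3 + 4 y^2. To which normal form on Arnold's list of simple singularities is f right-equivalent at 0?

The Hessian of f at 0 has rank 1. Corank 1: A-series; mu = 9 gives A_9.

A_{9}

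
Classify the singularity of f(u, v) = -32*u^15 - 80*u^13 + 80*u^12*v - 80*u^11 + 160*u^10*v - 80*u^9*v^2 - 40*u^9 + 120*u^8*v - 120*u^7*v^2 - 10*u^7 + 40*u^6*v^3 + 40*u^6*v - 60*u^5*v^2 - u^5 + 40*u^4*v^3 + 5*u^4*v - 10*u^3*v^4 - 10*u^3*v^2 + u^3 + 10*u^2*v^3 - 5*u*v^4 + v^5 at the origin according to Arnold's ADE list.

The Hessian of f at 0 has rank 0. Corank 2; j^3 = u^3 is a perfect cube, so E-series; the 5-jet and mu = 8 give E_8.

E_{8}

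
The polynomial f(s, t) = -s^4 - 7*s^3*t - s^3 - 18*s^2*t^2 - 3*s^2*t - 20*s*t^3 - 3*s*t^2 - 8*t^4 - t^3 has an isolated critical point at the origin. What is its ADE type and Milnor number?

The Hessian of f at 0 is [[0, 0], [0, 0]] with rank 0, so corank 2. A Groebner basis of the Jacobian ideal J(f) in C{s,t} is {3*s^2 + 6*s*t + t^4 + t^3 + 3*t^2, s^3 + 9*s^2 + 18*s*t + 4*t^3 + 9*t^2, s^2*t - 5*s^2 - 10*s*t - 8*t^3/3 - 5*t^2, 2*s^2 + s*t^2 + 4*s*t + 5*t^3/3 + 2*t^2}; counting standard monomials gives mu = 7. Corank 2; j^3 = -(s + t)^3 is a perfect cube, so E-series; the 4-jet and mu = 7 give E_7.

Type E_{7}, Milnor number mu = 7.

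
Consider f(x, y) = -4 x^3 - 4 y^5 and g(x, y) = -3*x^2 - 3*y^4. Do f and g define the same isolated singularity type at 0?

The Hessian of f at 0 has rank 0. Corank 2; j^3 = -4*x^3 is a perfect cube, so E-series; the 5-jet and mu = 8 give E_8. The Hessian of g at 0 has rank 1. Corank 1: A-series; mu = 3 gives A_3. f is E_8 but g is A_3, hence not right-equivalent.

No.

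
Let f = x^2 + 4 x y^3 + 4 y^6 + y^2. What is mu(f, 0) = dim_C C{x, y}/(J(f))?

1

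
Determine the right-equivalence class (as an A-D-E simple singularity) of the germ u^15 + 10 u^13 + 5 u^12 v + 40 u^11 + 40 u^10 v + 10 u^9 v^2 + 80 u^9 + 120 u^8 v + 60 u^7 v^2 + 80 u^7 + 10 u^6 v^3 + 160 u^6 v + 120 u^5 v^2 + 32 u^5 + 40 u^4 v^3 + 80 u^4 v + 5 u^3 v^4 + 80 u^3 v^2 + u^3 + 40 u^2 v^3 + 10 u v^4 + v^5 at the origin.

E_8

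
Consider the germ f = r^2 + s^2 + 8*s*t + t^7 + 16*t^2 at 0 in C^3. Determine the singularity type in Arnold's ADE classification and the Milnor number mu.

Type A_6, Milnor number mu = 6.

The Hessian of f at 0 has rank 2. Corank 1: A-series; mu = 6 gives A_6.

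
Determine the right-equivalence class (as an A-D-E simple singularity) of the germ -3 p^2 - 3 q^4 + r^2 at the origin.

A3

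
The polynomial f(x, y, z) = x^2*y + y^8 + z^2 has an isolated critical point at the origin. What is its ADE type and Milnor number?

The Hessian of f at 0 has rank 1. Corank 2; j^3 = x^2*y has shape L^2 M (L != M), so D-series; mu = 9 gives D_9.

Type D_9, Milnor number mu = 9.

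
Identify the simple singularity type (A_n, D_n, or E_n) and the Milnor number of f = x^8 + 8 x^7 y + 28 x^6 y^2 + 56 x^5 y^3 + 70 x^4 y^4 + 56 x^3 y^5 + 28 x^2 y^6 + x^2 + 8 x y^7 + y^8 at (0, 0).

The Hessian of f at 0 is [[2, 0], [0, 0]] with rank 1, so corank 1. A Groebner basis of the Jacobian ideal J(f) in C{x,y} is {y^7, x}; counting standard monomials gives mu = 7. Corank 1: A-series; mu = 7 gives A_7.

Type A7, Milnor number mu = 7.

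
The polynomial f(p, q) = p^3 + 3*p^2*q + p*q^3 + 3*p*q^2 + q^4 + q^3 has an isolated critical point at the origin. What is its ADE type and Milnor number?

Type E_{7}, Milnor number mu = 7.

The Hessian of f at 0 has rank 0. Corank 2; j^3 = (p + q)^3 is a perfect cube, so E-series; the 4-jet and mu = 7 give E_7.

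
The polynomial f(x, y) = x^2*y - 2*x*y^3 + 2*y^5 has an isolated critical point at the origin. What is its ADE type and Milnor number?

Type D6, Milnor number mu = 6.

The Hessian of f at 0 has rank 0. Corank 2; j^3 = x^2*y has shape L^2 M (L != M), so D-series; mu = 6 gives D_6.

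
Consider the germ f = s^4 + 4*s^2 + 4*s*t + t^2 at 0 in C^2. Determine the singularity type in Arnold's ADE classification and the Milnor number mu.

The Hessian of f at 0 is [[8, 4], [4, 2]] with rank 1, so corank 1. A Groebner basis of the Jacobian ideal J(f) in C{s,t} is {t^3, s + t/2}; counting standard monomials gives mu = 3. Corank 1: A-series; mu = 3 gives A_3.

Type A_{3}, Milnor number mu = 3.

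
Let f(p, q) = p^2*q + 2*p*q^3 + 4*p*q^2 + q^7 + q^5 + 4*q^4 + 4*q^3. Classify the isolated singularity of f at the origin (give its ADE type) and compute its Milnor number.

Type D_8, Milnor number mu = 8.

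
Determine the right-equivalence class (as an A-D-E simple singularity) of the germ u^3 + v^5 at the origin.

E8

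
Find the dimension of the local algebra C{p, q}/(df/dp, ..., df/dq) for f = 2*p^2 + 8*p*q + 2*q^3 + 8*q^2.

The Hessian of f at 0 has rank 1. Corank 1: A-series; mu = 2 gives A_2.

2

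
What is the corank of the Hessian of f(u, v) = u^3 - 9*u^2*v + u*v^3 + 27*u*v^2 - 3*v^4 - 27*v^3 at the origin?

Hessian at 0 has rank 0.

2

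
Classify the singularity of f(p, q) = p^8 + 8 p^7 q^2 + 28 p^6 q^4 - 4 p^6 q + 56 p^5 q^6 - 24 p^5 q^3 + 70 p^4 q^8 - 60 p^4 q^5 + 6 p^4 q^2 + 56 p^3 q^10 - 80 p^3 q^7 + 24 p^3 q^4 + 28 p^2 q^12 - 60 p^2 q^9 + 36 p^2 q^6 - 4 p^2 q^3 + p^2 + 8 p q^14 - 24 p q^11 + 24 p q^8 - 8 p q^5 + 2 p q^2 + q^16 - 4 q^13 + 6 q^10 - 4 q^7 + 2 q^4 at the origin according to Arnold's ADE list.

A_{3}

The Hessian of f at 0 has rank 1. Corank 1: A-series; mu = 3 gives A_3.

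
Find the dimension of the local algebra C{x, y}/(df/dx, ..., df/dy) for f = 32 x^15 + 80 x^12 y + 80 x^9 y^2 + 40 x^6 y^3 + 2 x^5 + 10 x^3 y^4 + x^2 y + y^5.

6

The Hessian of f at 0 is [[0, 0], [0, 0]] with rank 0, so corank 2. A Groebner basis of the Jacobian ideal J(f) in C{x,y} is {x^2/5 + y^4, x^3, x*y}; counting standard monomials gives mu = 6. Corank 2; j^3 = x^2*y has shape L^2 M (L != M), so D-series; mu = 6 gives D_6.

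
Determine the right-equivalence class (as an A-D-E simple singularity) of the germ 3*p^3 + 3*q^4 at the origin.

The Hessian of f at 0 has rank 0. Corank 2; j^3 = 3*p^3 is a perfect cube, so E-series; the 4-jet and mu = 6 give E_6.

E_6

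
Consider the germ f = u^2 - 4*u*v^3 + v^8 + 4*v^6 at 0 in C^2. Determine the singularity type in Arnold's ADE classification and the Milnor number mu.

The Hessian of f at 0 has rank 1. Corank 1: A-series; mu = 7 gives A_7.

Type A_{7}, Milnor number mu = 7.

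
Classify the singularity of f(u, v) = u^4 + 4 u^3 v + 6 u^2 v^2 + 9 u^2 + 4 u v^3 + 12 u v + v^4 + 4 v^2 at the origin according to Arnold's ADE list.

The Hessian of f at 0 has rank 1. Corank 1: A-series; mu = 3 gives A_3.

A3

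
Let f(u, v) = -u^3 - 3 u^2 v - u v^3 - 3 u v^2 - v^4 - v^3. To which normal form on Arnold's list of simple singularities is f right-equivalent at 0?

The Hessian of f at 0 has rank 0. Corank 2; j^3 = -(u + v)^3 is a perfect cube, so E-series; the 4-jet and mu = 7 give E_7.

E7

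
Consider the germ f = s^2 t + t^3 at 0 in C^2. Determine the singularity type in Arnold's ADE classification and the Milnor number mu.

Type D4, Milnor number mu = 4.

The Hessian of f at 0 has rank 0. Corank 2; j^3 = t*(s^2 + t^2) splits into three distinct lines over C (the quadratic factor has nonzero discriminant), so D_4.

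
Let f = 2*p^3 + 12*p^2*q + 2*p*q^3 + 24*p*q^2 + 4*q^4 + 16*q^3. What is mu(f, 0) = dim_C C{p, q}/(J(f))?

7

The Hessian of f at 0 is [[0, 0], [0, 0]] with rank 0, so corank 2. A Groebner basis of the Jacobian ideal J(f) in C{p,q} is {p^3 + 6*p^2*q + 48*p^2 + 192*p*q + 192*q^2, -6*p^2 + p*q^2 - 24*p*q - 24*q^2, 3*p^2 + 12*p*q + q^3 + 12*q^2}; counting standard monomials gives mu = 7. Corank 2; j^3 = 2*(p + 2*q)^3 is a perfect cube, so E-series; the 4-jet and mu = 7 give E_7.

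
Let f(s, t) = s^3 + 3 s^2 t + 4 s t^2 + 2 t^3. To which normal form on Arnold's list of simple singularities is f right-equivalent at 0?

D4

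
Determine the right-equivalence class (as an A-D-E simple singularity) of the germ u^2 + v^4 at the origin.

A_{3}

The Hessian of f at 0 has rank 1. Corank 1: A-series; mu = 3 gives A_3.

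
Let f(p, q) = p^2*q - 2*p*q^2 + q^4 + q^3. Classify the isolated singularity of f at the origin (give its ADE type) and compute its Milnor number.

Type D_{5}, Milnor number mu = 5.

The Hessian of f at 0 has rank 0. Corank 2; j^3 = q*(p - q)^2 has shape L^2 M (L != M), so D-series; mu = 5 gives D_5.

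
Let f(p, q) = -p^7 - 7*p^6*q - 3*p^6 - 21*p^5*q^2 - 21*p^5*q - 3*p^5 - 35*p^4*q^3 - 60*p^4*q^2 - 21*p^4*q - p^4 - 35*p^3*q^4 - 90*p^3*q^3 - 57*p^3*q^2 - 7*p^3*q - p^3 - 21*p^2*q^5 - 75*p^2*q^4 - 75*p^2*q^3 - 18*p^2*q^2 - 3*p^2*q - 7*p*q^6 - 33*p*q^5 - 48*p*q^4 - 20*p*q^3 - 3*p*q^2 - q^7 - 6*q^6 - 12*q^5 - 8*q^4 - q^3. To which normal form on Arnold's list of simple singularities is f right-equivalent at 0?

E_7

The Hessian of f at 0 is [[0, 0], [0, 0]] with rank 0, so corank 2. A Groebner basis of the Jacobian ideal J(f) in C{p,q} is {3*p^2 + 6*p*q + q^4 + q^3 + 3*q^2, p^3 + 9*p^2 + 18*p*q + 4*q^3 + 9*q^2, p^2*q - 5*p^2 - 10*p*q - 8*q^3/3 - 5*q^2, 2*p^2 + p*q^2 + 4*p*q + 5*q^3/3 + 2*q^2}; counting standard monomials gives mu = 7. Corank 2; j^3 = -(p + q)^3 is a perfect cube, so E-series; the 4-jet and mu = 7 give E_7.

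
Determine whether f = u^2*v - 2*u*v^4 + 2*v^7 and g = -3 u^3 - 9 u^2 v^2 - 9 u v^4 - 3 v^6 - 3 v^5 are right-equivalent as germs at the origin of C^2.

No.

The Hessian of f at 0 has rank 0. Corank 2; j^3 = u^2*v has shape L^2 M (L != M), so D-series; mu = 8 gives D_8. The Hessian of g at 0 has rank 0. Corank 2; j^3 = -3*u^3 is a perfect cube, so E-series; the 5-jet and mu = 8 give E_8. f is D_8 but g is E_8, hence not right-equivalent.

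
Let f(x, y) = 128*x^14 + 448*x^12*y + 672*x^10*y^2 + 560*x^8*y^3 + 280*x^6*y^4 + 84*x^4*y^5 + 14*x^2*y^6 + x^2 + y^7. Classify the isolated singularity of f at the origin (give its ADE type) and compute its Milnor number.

Type A_{6}, Milnor number mu = 6.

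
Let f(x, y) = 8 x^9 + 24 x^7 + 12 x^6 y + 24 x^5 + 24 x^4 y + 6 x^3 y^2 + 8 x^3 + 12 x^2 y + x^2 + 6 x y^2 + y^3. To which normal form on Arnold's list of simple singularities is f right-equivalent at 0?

A2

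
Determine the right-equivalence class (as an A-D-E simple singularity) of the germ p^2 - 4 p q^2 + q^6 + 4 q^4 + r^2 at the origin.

A_5

The Hessian of f at 0 has rank 2. Corank 1: A-series; mu = 5 gives A_5.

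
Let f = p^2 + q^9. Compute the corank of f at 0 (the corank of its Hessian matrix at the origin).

1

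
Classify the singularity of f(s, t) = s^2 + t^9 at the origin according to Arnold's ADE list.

A_{8}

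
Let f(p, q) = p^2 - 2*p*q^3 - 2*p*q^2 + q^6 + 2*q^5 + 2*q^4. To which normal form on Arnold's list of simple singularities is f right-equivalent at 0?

A_3

The Hessian of f at 0 has rank 1. Corank 1: A-series; mu = 3 gives A_3.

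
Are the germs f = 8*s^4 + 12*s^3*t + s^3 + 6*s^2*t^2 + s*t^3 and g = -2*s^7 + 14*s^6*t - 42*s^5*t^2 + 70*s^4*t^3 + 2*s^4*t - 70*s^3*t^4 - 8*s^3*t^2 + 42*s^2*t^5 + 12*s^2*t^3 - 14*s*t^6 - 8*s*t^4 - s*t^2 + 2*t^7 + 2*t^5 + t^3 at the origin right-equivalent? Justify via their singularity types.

No.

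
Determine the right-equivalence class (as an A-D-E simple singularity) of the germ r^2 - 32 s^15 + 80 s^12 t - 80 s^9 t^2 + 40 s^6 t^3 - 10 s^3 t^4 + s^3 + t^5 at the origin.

E8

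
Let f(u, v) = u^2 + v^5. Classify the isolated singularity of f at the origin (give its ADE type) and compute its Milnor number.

The Hessian of f at 0 has rank 1. Corank 1: A-series; mu = 4 gives A_4.

Type A_{4}, Milnor number mu = 4.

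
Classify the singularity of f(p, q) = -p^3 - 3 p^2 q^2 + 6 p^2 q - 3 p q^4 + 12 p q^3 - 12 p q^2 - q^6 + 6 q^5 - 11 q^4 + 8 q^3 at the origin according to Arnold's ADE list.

E_{6}

The Hessian of f at 0 has rank 0. Corank 2; j^3 = -(p - 2*q)^3 is a perfect cube, so E-series; the 4-jet and mu = 6 give E_6.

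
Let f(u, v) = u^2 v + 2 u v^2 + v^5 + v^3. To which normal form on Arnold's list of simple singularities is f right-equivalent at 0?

D6

The Hessian of f at 0 has rank 0. Corank 2; j^3 = v*(u + v)^2 has shape L^2 M (L != M), so D-series; mu = 6 gives D_6.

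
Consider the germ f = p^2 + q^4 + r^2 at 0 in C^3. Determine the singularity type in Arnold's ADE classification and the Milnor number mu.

Type A_3, Milnor number mu = 3.

The Hessian of f at 0 has rank 2. Corank 1: A-series; mu = 3 gives A_3.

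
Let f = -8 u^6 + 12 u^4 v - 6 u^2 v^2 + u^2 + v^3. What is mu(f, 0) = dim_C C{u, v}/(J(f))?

The Hessian of f at 0 is [[2, 0], [0, 0]] with rank 1, so corank 1. A Groebner basis of the Jacobian ideal J(f) in C{u,v} is {v^2, u}; counting standard monomials gives mu = 2. Corank 1: A-series; mu = 2 gives A_2.

2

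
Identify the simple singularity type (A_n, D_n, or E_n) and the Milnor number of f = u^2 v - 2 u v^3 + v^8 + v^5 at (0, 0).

The Hessian of f at 0 has rank 0. Corank 2; j^3 = u^2*v has shape L^2 M (L != M), so D-series; mu = 9 gives D_9.

Type D9, Milnor number mu = 9.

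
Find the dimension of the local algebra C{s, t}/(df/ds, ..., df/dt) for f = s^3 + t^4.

6

The Hessian of f at 0 is [[0, 0], [0, 0]] with rank 0, so corank 2. A Groebner basis of the Jacobian ideal J(f) in C{s,t} is {t^3, s^2}; counting standard monomials gives mu = 6. Corank 2; j^3 = s^3 is a perfect cube, so E-series; the 4-jet and mu = 6 give E_6.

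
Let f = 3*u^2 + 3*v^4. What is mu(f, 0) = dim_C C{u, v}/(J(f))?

3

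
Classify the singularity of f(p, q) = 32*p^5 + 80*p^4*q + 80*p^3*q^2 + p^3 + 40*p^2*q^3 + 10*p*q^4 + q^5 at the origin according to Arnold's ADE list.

E8

The Hessian of f at 0 has rank 0. Corank 2; j^3 = p^3 is a perfect cube, so E-series; the 5-jet and mu = 8 give E_8.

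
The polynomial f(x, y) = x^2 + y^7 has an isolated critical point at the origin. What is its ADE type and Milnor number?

The Hessian of f at 0 has rank 1. Corank 1: A-series; mu = 6 gives A_6.

Type A_{6}, Milnor number mu = 6.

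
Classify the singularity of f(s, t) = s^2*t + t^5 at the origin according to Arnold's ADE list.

The Hessian of f at 0 has rank 0. Corank 2; j^3 = s^2*t has shape L^2 M (L != M), so D-series; mu = 6 gives D_6.

D_{6}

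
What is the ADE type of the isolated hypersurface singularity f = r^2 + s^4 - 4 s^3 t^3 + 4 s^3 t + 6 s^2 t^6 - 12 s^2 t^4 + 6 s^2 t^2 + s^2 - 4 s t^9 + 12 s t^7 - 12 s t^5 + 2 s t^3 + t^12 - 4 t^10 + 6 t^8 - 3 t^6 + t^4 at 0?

A_3

The Hessian of f at 0 is [[2, 0, 0], [0, 0, 0], [0, 0, 2]] with rank 2, so corank 1. A Groebner basis of the Jacobian ideal J(f) in C{s,t,r} is {t^3, s, r}; counting standard monomials gives mu = 3. Corank 1: A-series; mu = 3 gives A_3.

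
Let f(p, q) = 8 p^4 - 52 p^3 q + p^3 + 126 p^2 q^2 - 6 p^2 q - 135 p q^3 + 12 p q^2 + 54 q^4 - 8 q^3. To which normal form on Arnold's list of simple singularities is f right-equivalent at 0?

The Hessian of f at 0 has rank 0. Corank 2; j^3 = (p - 2*q)^3 is a perfect cube, so E-series; the 4-jet and mu = 7 give E_7.

E7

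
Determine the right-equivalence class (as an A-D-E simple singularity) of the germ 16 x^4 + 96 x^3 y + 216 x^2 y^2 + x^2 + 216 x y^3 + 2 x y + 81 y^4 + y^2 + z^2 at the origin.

A_3

The Hessian of f at 0 has rank 2. Corank 1: A-series; mu = 3 gives A_3.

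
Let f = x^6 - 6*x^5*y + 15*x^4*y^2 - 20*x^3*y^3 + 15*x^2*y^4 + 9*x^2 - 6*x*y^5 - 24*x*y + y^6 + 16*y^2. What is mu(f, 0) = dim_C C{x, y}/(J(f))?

5

The Hessian of f at 0 is [[18, -24], [-24, 32]] with rank 1, so corank 1. A Groebner basis of the Jacobian ideal J(f) in C{x,y} is {y^5, x - 4*y/3}; counting standard monomials gives mu = 5. Corank 1: A-series; mu = 5 gives A_5.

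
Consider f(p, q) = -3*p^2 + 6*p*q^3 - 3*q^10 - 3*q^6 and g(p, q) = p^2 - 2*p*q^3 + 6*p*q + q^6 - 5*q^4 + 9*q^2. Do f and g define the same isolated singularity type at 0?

No.

The Hessian of f at 0 is [[-6, 0], [0, 0]] with rank 1, so corank 1. A Groebner basis of the Jacobian ideal J(f) in C{p,q} is {p^3, -p + q^3}; counting standard monomials gives mu = 9. Corank 1: A-series; mu = 9 gives A_9. The Hessian of g at 0 is [[2, 6], [6, 18]] with rank 1, so corank 1. A Groebner basis of the Jacobian ideal J(g) in C{p,q} is {q^3, p + 3*q}; counting standard monomials gives mu = 3. Corank 1: A-series; mu = 3 gives A_3. f is A_9 but g is A_3, hence not right-equivalent.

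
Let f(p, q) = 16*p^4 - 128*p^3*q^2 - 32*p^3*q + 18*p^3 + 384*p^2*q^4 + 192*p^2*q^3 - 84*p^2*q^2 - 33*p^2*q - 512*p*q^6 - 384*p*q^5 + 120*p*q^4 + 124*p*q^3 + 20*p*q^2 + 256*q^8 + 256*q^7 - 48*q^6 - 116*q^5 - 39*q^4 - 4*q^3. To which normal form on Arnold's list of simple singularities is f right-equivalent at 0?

D_{5}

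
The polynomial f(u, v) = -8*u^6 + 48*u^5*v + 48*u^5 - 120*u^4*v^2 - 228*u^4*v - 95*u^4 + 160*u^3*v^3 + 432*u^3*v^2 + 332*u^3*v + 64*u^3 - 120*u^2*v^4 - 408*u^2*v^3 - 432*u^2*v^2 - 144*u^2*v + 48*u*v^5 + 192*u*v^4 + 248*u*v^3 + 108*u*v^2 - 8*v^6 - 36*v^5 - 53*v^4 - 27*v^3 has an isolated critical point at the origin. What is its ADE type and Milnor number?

Type E6, Milnor number mu = 6.

The Hessian of f at 0 has rank 0. Corank 2; j^3 = (4*u - 3*v)^3 is a perfect cube, so E-series; the 4-jet and mu = 6 give E_6.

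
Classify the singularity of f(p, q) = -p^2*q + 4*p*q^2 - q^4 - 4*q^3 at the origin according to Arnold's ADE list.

D_{5}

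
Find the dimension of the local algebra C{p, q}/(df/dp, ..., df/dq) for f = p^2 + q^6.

5

The Hessian of f at 0 has rank 1. Corank 1: A-series; mu = 5 gives A_5.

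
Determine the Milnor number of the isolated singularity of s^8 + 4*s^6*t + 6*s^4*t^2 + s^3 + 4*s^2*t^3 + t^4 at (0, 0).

The Hessian of f at 0 has rank 0. Corank 2; j^3 = s^3 is a perfect cube, so E-series; the 4-jet and mu = 6 give E_6.

6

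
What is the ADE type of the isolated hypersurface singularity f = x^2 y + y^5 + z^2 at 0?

The Hessian of f at 0 is [[0, 0, 0], [0, 0, 0], [0, 0, 2]] with rank 1, so corank 2. A Groebner basis of the Jacobian ideal J(f) in C{x,y,z} is {x^2/5 + y^4, x^3, x*y, z}; counting standard monomials gives mu = 6. Corank 2; j^3 = x^2*y has shape L^2 M (L != M), so D-series; mu = 6 gives D_6.

D6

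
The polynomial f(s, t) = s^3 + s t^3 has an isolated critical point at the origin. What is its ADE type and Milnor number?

The Hessian of f at 0 has rank 0. Corank 2; j^3 = s^3 is a perfect cube, so E-series; the 4-jet and mu = 7 give E_7.

Type E7, Milnor number mu = 7.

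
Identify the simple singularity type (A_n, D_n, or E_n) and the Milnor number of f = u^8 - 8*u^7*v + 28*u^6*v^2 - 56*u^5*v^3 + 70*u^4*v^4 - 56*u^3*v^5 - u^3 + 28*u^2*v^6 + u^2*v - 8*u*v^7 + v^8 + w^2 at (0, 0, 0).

Type D9, Milnor number mu = 9.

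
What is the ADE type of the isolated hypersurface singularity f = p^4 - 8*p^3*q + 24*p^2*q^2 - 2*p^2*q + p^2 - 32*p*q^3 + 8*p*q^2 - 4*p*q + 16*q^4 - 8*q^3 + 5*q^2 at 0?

The Hessian of f at 0 is [[2, -4], [-4, 10]] with rank 2, so corank 0. A Groebner basis of the Jacobian ideal J(f) in C{p,q} is {p, q}; counting standard monomials gives mu = 1. Corank 0: nondegenerate Morse point, so A_1.

A1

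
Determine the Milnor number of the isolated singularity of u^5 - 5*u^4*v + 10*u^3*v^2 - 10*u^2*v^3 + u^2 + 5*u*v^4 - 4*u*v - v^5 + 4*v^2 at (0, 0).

4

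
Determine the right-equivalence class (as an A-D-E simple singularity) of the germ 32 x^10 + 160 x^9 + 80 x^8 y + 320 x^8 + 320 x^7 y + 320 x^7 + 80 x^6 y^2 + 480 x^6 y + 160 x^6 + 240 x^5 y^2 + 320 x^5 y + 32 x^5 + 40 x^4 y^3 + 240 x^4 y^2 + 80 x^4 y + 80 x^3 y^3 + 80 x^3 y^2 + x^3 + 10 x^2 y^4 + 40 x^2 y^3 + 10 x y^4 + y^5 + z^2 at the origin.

E_8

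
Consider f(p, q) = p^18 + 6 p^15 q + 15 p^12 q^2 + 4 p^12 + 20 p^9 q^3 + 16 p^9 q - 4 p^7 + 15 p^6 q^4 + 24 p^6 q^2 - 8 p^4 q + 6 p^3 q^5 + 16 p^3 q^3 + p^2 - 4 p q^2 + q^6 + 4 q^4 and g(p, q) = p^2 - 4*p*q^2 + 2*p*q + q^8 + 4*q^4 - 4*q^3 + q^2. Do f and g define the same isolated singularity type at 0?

The Hessian of f at 0 has rank 1. Corank 1: A-series; mu = 5 gives A_5. The Hessian of g at 0 has rank 1. Corank 1: A-series; mu = 7 gives A_7. f is A_5 but g is A_7, hence not right-equivalent.

No.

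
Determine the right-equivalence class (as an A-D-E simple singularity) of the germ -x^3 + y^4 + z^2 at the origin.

E_6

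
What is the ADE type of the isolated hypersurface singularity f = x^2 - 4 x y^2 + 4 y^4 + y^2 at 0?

The Hessian of f at 0 has rank 2. Corank 0: nondegenerate Morse point, so A_1.

A_{1}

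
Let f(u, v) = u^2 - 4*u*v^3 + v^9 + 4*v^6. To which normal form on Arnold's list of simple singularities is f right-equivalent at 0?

A_{8}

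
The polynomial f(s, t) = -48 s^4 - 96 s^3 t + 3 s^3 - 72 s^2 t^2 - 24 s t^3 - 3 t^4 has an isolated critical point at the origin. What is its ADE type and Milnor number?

The Hessian of f at 0 has rank 0. Corank 2; j^3 = 3*s^3 is a perfect cube, so E-series; the 4-jet and mu = 6 give E_6.

Type E_6, Milnor number mu = 6.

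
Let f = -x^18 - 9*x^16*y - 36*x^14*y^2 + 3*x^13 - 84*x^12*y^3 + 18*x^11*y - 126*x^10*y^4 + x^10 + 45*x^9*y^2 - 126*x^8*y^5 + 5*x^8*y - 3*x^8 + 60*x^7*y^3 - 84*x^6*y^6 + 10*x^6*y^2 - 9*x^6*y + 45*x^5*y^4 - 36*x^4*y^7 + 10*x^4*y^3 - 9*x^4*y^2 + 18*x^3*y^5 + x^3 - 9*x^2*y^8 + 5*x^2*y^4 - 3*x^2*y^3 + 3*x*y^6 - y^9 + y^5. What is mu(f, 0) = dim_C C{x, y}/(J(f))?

8

The Hessian of f at 0 is [[0, 0], [0, 0]] with rank 0, so corank 2. A Groebner basis of the Jacobian ideal J(f) in C{x,y} is {-x^2/2 + x*y^3, y^4, x^3, x^2*y}; counting standard monomials gives mu = 8. Corank 2; j^3 = x^3 is a perfect cube, so E-series; the 5-jet and mu = 8 give E_8.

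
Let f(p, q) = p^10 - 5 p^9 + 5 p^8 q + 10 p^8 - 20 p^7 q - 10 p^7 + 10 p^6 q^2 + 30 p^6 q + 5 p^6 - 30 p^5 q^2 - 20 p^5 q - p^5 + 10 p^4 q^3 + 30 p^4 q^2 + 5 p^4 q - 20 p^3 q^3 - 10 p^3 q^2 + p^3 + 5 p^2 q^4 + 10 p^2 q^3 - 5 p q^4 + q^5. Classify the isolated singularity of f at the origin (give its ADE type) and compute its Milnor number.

The Hessian of f at 0 has rank 0. Corank 2; j^3 = p^3 is a perfect cube, so E-series; the 5-jet and mu = 8 give E_8.

Type E_{8}, Milnor number mu = 8.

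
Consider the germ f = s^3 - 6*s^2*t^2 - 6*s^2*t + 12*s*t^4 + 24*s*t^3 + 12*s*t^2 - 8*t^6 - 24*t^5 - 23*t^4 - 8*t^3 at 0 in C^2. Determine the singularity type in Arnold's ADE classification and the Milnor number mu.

The Hessian of f at 0 has rank 0. Corank 2; j^3 = (s - 2*t)^3 is a perfect cube, so E-series; the 4-jet and mu = 6 give E_6.

Type E_6, Milnor number mu = 6.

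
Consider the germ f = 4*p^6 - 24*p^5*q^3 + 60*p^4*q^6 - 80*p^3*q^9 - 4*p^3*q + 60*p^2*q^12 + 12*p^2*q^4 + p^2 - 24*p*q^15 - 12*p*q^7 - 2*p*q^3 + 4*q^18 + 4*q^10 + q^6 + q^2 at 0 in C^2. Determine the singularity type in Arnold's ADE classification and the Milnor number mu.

Type A_{1}, Milnor number mu = 1.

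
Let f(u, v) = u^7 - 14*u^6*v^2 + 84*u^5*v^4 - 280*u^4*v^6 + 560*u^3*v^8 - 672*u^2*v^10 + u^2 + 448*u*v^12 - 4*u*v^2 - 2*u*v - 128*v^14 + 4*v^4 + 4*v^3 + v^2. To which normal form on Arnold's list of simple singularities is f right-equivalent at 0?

A_{6}

The Hessian of f at 0 has rank 1. Corank 1: A-series; mu = 6 gives A_6.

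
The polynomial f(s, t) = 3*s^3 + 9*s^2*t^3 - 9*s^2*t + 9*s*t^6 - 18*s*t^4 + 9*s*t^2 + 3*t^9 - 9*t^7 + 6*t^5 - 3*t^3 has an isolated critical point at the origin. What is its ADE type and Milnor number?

The Hessian of f at 0 has rank 0. Corank 2; j^3 = 3*(s - t)^3 is a perfect cube, so E-series; the 5-jet and mu = 8 give E_8.

Type E8, Milnor number mu = 8.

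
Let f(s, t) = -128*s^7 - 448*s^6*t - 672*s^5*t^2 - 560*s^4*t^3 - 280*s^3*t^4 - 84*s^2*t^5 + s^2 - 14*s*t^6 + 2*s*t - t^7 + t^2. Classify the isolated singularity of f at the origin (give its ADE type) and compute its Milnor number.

Type A_6, Milnor number mu = 6.

The Hessian of f at 0 has rank 1. Corank 1: A-series; mu = 6 gives A_6.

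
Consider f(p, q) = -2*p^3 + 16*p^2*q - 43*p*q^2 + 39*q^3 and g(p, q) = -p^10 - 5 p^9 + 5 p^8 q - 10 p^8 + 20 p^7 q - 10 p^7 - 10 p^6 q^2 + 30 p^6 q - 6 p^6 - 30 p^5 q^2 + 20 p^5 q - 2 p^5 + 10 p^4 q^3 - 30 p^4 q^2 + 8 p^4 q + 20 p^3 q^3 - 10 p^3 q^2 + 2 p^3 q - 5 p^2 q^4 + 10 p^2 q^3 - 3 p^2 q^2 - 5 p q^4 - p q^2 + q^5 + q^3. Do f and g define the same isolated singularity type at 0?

The Hessian of f at 0 is [[0, 0], [0, 0]] with rank 0, so corank 2. A Groebner basis of the Jacobian ideal J(f) in C{p,q} is {q^3, p^2 - 23*q^2/2, p*q - 7*q^2/2}; counting standard monomials gives mu = 4. Corank 2; j^3 = -(p - 3*q)*(2*p^2 - 10*p*q + 13*q^2) splits into three distinct lines over C (the quadratic factor has nonzero discriminant), so D_4. The Hessian of g at 0 is [[0, 0], [0, 0]] with rank 0, so corank 2. A Groebner basis of the Jacobian ideal J(g) in C{p,q} is {p^3 - p*q + 5*q^2/4, p^2*q + q^2/4, p*q^2, q^3}; counting standard monomials gives mu = 6. Corank 2; j^3 = -q^2*(p - q) has shape L^2 M (L != M), so D-series; mu = 6 gives D_6. f is D_4 but g is D_6, hence not right-equivalent.

No.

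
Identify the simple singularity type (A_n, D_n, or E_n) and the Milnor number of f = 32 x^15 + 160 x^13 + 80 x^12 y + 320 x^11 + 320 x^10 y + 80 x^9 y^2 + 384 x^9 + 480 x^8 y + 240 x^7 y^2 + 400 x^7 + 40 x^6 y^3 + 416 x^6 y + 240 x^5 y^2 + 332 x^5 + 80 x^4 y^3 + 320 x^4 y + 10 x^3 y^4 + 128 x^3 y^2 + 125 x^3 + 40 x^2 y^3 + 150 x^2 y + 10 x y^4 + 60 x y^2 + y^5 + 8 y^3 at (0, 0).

Type E_8, Milnor number mu = 8.

The Hessian of f at 0 is [[0, 0], [0, 0]] with rank 0, so corank 2. A Groebner basis of the Jacobian ideal J(f) in C{x,y} is {-10625*x^2/64 + x*y^3 - 2125*x*y/16 - 425*y^2/16, 3125*x^2/8 + 625*x*y/2 + y^4 + 125*y^2/2, x^3 - 12*x*y^2/25 - 16*y^3/125, x^2*y + 4*x*y^2/5 + 4*y^3/25}; counting standard monomials gives mu = 8. Corank 2; j^3 = (5*x + 2*y)^3 is a perfect cube, so E-series; the 5-jet and mu = 8 give E_8.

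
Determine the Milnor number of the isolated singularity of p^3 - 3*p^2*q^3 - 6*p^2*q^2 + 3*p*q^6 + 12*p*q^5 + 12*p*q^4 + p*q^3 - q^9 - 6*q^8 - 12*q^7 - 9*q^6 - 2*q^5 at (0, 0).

The Hessian of f at 0 is [[0, 0], [0, 0]] with rank 0, so corank 2. A Groebner basis of the Jacobian ideal J(f) in C{p,q} is {-p^2/4 + q^4 - q^3/12, p^3, p^2*q + p^2/12 + q^3/36, -p^2/2 + p*q^2 - q^3/6}; counting standard monomials gives mu = 7. Corank 2; j^3 = p^3 is a perfect cube, so E-series; the 4-jet and mu = 7 give E_7.

7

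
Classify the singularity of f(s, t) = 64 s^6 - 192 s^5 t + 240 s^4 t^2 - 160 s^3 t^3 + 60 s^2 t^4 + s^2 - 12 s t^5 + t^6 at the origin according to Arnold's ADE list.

A5

The Hessian of f at 0 has rank 1. Corank 1: A-series; mu = 5 gives A_5.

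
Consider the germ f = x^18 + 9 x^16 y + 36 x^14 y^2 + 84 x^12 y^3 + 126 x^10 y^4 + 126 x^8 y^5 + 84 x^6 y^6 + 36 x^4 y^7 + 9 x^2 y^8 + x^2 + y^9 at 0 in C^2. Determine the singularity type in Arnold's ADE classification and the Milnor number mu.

Type A_8, Milnor number mu = 8.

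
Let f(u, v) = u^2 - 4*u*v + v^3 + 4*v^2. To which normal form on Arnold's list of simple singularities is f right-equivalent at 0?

A_2

The Hessian of f at 0 has rank 1. Corank 1: A-series; mu = 2 gives A_2.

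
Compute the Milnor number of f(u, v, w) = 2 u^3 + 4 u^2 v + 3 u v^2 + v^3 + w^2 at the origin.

4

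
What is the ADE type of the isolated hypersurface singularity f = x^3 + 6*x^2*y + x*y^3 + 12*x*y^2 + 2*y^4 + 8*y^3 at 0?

The Hessian of f at 0 is [[0, 0], [0, 0]] with rank 0, so corank 2. A Groebner basis of the Jacobian ideal J(f) in C{x,y} is {x^3 + 6*x^2*y + 48*x^2 + 192*x*y + 192*y^2, -6*x^2 + x*y^2 - 24*x*y - 24*y^2, 3*x^2 + 12*x*y + y^3 + 12*y^2}; counting standard monomials gives mu = 7. Corank 2; j^3 = (x + 2*y)^3 is a perfect cube, so E-series; the 4-jet and mu = 7 give E_7.

E_7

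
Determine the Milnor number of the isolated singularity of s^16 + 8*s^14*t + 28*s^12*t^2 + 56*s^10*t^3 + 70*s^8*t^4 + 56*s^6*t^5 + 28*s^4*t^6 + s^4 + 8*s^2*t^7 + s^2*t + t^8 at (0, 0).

9

The Hessian of f at 0 is [[0, 0], [0, 0]] with rank 0, so corank 2. A Groebner basis of the Jacobian ideal J(f) in C{s,t} is {s^2/8 + t^7, s^3, s*t}; counting standard monomials gives mu = 9. Corank 2; j^3 = s^2*t has shape L^2 M (L != M), so D-series; mu = 9 gives D_9.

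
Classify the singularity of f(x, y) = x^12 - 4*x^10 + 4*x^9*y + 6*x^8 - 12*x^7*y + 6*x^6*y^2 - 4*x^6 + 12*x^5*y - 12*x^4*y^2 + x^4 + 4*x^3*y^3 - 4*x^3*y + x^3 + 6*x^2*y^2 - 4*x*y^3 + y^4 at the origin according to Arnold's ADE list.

E_6

The Hessian of f at 0 has rank 0. Corank 2; j^3 = x^3 is a perfect cube, so E-series; the 4-jet and mu = 6 give E_6.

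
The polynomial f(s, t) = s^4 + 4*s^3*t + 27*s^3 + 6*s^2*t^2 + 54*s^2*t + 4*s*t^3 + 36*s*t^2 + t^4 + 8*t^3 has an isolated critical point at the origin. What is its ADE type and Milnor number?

The Hessian of f at 0 is [[0, 0], [0, 0]] with rank 0, so corank 2. A Groebner basis of the Jacobian ideal J(f) in C{s,t} is {t^4, s*t^2 + 7*t^3/9, s^2 + 4*s*t/3 + 4*t^2/9}; counting standard monomials gives mu = 6. Corank 2; j^3 = (3*s + 2*t)^3 is a perfect cube, so E-series; the 4-jet and mu = 6 give E_6.

Type E_6, Milnor number mu = 6.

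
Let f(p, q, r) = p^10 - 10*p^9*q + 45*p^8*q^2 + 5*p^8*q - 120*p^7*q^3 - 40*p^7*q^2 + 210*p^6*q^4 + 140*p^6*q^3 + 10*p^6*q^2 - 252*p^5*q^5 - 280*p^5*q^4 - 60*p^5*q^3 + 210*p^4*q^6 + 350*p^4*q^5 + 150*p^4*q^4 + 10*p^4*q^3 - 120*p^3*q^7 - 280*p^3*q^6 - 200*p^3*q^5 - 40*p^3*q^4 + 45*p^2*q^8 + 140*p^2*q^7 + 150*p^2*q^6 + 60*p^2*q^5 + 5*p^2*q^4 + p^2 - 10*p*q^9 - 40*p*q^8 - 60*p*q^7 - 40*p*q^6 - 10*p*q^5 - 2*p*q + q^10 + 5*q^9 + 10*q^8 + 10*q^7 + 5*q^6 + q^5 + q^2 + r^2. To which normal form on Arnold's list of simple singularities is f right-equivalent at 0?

The Hessian of f at 0 has rank 2. Corank 1: A-series; mu = 4 gives A_4.

A_4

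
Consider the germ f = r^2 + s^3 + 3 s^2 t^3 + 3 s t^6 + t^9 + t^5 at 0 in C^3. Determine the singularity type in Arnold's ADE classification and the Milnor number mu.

The Hessian of f at 0 has rank 1. Corank 2; j^3 = s^3 is a perfect cube, so E-series; the 5-jet and mu = 8 give E_8.

Type E8, Milnor number mu = 8.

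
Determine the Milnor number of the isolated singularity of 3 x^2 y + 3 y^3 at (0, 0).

4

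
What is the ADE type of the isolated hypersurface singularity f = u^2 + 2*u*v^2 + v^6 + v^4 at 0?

A_{5}

The Hessian of f at 0 is [[2, 0], [0, 0]] with rank 1, so corank 1. A Groebner basis of the Jacobian ideal J(f) in C{u,v} is {u^3, u^2*v, u + v^2}; counting standard monomials gives mu = 5. Corank 1: A-series; mu = 5 gives A_5.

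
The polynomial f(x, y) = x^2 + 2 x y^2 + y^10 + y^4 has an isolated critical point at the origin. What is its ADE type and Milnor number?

Type A_{9}, Milnor number mu = 9.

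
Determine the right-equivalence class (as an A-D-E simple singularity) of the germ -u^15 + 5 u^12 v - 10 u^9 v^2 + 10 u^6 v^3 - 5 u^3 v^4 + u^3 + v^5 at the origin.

E8

The Hessian of f at 0 has rank 0. Corank 2; j^3 = u^3 is a perfect cube, so E-series; the 5-jet and mu = 8 give E_8.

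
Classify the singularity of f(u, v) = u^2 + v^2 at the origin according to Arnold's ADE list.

A1

The Hessian of f at 0 has rank 2. Corank 0: nondegenerate Morse point, so A_1.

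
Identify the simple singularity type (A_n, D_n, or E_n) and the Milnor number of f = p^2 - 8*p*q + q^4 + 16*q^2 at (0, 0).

Type A_{3}, Milnor number mu = 3.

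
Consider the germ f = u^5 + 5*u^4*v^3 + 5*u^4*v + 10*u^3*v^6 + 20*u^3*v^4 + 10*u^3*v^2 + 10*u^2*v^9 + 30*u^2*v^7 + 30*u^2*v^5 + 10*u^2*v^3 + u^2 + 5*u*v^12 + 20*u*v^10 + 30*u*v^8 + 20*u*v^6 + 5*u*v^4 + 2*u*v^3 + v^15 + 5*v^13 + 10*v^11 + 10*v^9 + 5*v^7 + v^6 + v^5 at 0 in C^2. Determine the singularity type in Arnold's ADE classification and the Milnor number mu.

The Hessian of f at 0 has rank 1. Corank 1: A-series; mu = 4 gives A_4.

Type A_4, Milnor number mu = 4.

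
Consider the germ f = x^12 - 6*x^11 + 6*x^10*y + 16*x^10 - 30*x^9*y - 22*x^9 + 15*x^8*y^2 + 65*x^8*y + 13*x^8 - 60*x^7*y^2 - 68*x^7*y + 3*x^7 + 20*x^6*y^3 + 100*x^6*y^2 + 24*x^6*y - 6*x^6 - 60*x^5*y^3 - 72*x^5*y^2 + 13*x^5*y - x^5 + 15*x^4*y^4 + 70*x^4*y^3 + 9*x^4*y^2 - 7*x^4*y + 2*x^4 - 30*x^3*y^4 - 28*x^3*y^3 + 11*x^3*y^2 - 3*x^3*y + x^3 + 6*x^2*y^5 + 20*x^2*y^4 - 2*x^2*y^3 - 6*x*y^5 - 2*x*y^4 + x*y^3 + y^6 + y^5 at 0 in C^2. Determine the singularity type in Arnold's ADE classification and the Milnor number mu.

The Hessian of f at 0 has rank 0. Corank 2; j^3 = x^3 is a perfect cube, so E-series; the 4-jet and mu = 7 give E_7.

Type E_{7}, Milnor number mu = 7.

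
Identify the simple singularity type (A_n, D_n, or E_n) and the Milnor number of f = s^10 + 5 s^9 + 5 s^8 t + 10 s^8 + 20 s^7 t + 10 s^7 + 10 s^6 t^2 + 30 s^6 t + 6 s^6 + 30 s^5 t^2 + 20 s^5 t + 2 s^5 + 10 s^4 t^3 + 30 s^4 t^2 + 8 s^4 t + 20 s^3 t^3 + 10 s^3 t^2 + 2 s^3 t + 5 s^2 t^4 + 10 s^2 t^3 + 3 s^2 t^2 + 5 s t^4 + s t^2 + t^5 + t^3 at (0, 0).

Type D_6, Milnor number mu = 6.

The Hessian of f at 0 has rank 0. Corank 2; j^3 = t^2*(s + t) has shape L^2 M (L != M), so D-series; mu = 6 gives D_6.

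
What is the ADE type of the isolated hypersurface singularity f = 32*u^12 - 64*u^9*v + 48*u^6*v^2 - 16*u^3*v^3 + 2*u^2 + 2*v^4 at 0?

A_{3}

The Hessian of f at 0 is [[4, 0], [0, 0]] with rank 1, so corank 1. A Groebner basis of the Jacobian ideal J(f) in C{u,v} is {v^3, u}; counting standard monomials gives mu = 3. Corank 1: A-series; mu = 3 gives A_3.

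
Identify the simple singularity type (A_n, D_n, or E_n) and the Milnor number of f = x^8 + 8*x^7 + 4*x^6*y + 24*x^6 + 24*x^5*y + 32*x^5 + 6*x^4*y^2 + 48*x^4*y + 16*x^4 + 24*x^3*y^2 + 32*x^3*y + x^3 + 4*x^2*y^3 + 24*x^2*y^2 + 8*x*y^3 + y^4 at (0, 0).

Type E6, Milnor number mu = 6.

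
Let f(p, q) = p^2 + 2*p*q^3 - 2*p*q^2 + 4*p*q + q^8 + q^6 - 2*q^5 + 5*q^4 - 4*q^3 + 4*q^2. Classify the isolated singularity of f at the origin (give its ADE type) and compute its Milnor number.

The Hessian of f at 0 has rank 1. Corank 1: A-series; mu = 7 gives A_7.

Type A_7, Milnor number mu = 7.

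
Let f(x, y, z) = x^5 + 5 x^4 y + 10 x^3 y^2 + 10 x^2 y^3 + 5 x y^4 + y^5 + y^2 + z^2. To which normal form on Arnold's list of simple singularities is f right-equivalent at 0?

A_4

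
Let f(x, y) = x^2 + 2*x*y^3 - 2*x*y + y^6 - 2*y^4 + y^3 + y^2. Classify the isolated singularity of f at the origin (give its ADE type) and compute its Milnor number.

Type A_{2}, Milnor number mu = 2.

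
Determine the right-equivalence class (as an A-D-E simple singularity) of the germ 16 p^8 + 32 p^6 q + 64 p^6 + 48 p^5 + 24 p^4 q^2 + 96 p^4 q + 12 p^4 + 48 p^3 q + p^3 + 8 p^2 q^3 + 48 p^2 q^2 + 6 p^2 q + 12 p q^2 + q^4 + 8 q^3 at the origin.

E6

The Hessian of f at 0 is [[0, 0], [0, 0]] with rank 0, so corank 2. A Groebner basis of the Jacobian ideal J(f) in C{p,q} is {p^3 + 3*p^2/8 + 3*p*q/2 + 3*q^2/2, p^2*q - p^2/8 - p*q/2 - q^2/2, p^2/32 + p*q^2 + p*q/8 + q^2/8, q^3}; counting standard monomials gives mu = 6. Corank 2; j^3 = (p + 2*q)^3 is a perfect cube, so E-series; the 4-jet and mu = 6 give E_6.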